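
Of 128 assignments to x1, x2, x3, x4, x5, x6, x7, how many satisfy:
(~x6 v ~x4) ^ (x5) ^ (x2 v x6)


CNF with 3 clauses over 7 vars (128 assignments).
An assignment satisfies CNF iff every clause has >=1 true literal.
Check each row (bits = x1,x2,x3,x4,x5,x6,x7; clause T/F shown):
  row 0 [0000000]: clauses=TFF -> 0
  row 1 [0000001]: clauses=TFF -> 0
  row 2 [0000010]: clauses=TFT -> 0
  row 3 [0000011]: clauses=TFT -> 0
  row 4 [0000100]: clauses=TTF -> 0
  (every remaining row is evaluated the same way; all 128 results are listed next)
Full result column, 8 rows per line (x1,x2,x3,x4 fixed per line; x5,x6,x7 runs 000..111 left to right):
  rows 0-7 [x1,x2,x3,x4=0000]: 00000011  (ones: 2)
  rows 8-15 [x1,x2,x3,x4=0001]: 00000000  (ones: 0)
  rows 16-23 [x1,x2,x3,x4=0010]: 00000011  (ones: 2)
  rows 24-31 [x1,x2,x3,x4=0011]: 00000000  (ones: 0)
  rows 32-39 [x1,x2,x3,x4=0100]: 00001111  (ones: 4)
  rows 40-47 [x1,x2,x3,x4=0101]: 00001100  (ones: 2)
  rows 48-55 [x1,x2,x3,x4=0110]: 00001111  (ones: 4)
  rows 56-63 [x1,x2,x3,x4=0111]: 00001100  (ones: 2)
  rows 64-71 [x1,x2,x3,x4=1000]: 00000011  (ones: 2)
  rows 72-79 [x1,x2,x3,x4=1001]: 00000000  (ones: 0)
  rows 80-87 [x1,x2,x3,x4=1010]: 00000011  (ones: 2)
  rows 88-95 [x1,x2,x3,x4=1011]: 00000000  (ones: 0)
  rows 96-103 [x1,x2,x3,x4=1100]: 00001111  (ones: 4)
  rows 104-111 [x1,x2,x3,x4=1101]: 00001100  (ones: 2)
  rows 112-119 [x1,x2,x3,x4=1110]: 00001111  (ones: 4)
  rows 120-127 [x1,x2,x3,x4=1111]: 00001100  (ones: 2)
Satisfying assignments = 2+0+2+0+4+2+4+2+2+0+2+0+4+2+4+2 = 32

32


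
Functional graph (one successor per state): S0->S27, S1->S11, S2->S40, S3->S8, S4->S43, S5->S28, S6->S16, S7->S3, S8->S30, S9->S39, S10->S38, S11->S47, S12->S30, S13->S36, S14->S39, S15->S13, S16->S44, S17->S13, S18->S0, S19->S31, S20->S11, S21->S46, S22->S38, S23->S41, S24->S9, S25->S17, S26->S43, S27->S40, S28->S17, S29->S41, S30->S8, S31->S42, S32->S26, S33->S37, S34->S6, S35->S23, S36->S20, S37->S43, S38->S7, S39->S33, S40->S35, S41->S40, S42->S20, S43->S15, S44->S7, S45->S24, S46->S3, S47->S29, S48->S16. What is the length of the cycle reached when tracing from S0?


Trace from S0 until a state repeats:
  S0 -> S27 -> S40 -> S35 -> S23 -> S41 -> S40
S40 first seen at step 2, revisited at step 6.
Cycle length = 6 - 2 = 4

4


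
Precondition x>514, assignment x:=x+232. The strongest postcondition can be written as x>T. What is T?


Formula: sp(P, x:=E) = exists old_x. (x = E[old_x/x]) AND P[old_x/x] (old_x is the value of x before the assignment; eliminate old_x by solving x = E[old_x/x] for old_x)
Step 1: Precondition P: x>514, i.e. old_x > 514
Step 2: Assignment gives x = old_x + 232, so old_x = x - 232
Step 3: Substitute into P: x - 232 > 514
Step 4: Simplify: x > 514+232 = 746

746


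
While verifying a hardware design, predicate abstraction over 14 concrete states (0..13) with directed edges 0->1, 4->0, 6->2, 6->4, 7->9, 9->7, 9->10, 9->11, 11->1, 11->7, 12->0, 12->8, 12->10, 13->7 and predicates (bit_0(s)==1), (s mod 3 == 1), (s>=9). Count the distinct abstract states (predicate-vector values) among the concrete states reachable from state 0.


BFS from 0:
Concrete reachable: {0, 1}
Abstract via predicates (bit_0(s)==1), (s mod 3 == 1), (s>=9):
  (0,0,0) <- {0}
  (1,1,0) <- {1}
Distinct abstract states = 2

2


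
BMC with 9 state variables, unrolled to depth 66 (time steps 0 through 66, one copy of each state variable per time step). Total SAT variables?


BMC unrolls to depth k, creating one copy of each state var for steps 0..k.
Step count = 66 + 1 = 67 (steps 0 through 66)
Vars per step = 9
Total = 9 * 67 = 603

603


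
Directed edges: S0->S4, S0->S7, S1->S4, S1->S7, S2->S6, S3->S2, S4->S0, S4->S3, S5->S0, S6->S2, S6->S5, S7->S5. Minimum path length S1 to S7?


BFS layer-by-layer from S1:
  dist 0: {S1}
  dist 1: {S4, S7}
  -> S7 reached at distance 1
Shortest path length = 1

1


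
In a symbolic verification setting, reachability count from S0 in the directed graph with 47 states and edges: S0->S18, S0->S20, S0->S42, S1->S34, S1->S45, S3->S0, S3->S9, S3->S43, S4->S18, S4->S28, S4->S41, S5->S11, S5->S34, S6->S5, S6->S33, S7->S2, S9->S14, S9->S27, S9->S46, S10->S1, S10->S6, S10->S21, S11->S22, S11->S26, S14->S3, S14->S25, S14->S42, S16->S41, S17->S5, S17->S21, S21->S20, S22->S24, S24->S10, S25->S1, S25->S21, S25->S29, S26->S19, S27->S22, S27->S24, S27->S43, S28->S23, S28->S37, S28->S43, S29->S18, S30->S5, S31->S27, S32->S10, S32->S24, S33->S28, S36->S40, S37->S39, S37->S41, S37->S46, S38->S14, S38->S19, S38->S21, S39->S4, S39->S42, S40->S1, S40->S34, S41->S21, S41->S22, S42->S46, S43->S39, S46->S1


BFS from S0:
  layer 0: {S0}
  layer 1: {S18, S20, S42}
  layer 2: {S46}
  layer 3: {S1}
  layer 4: {S34, S45}
Reachable set: {S0, S1, S18, S20, S34, S42, S45, S46}
Count = 8

8


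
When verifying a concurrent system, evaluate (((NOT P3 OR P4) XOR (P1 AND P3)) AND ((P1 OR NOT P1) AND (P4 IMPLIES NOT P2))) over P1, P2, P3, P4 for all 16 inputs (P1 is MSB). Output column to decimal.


Formula: (((NOT P3 OR P4) XOR (P1 AND P3)) AND ((P1 OR NOT P1) AND (P4 IMPLIES NOT P2))) over P1, P2, P3, P4 (16 rows)
Evaluate each row (bits = P1,P2,P3,P4, MSB first):
  row 0 [0000]: (((NOT 0 OR 0) XOR (0 AND 0)) AND ((0 OR NOT 0) AND (0 IMPLIES NOT 0))) -> 1
  row 1 [0001]: (((NOT 0 OR 1) XOR (0 AND 0)) AND ((0 OR NOT 0) AND (1 IMPLIES NOT 0))) -> 1
  row 2 [0010]: (((NOT 1 OR 0) XOR (0 AND 1)) AND ((0 OR NOT 0) AND (0 IMPLIES NOT 0))) -> 0
  row 3 [0011]: (((NOT 1 OR 1) XOR (0 AND 1)) AND ((0 OR NOT 0) AND (1 IMPLIES NOT 0))) -> 1
  row 4 [0100]: (((NOT 0 OR 0) XOR (0 AND 0)) AND ((0 OR NOT 0) AND (0 IMPLIES NOT 1))) -> 1
  row 5 [0101]: (((NOT 0 OR 1) XOR (0 AND 0)) AND ((0 OR NOT 0) AND (1 IMPLIES NOT 1))) -> 0
  row 6 [0110]: (((NOT 1 OR 0) XOR (0 AND 1)) AND ((0 OR NOT 0) AND (0 IMPLIES NOT 1))) -> 0
  row 7 [0111]: (((NOT 1 OR 1) XOR (0 AND 1)) AND ((0 OR NOT 0) AND (1 IMPLIES NOT 1))) -> 0
  row 8 [1000]: (((NOT 0 OR 0) XOR (1 AND 0)) AND ((1 OR NOT 1) AND (0 IMPLIES NOT 0))) -> 1
  row 9 [1001]: (((NOT 0 OR 1) XOR (1 AND 0)) AND ((1 OR NOT 1) AND (1 IMPLIES NOT 0))) -> 1
  row 10 [1010]: (((NOT 1 OR 0) XOR (1 AND 1)) AND ((1 OR NOT 1) AND (0 IMPLIES NOT 0))) -> 1
  row 11 [1011]: (((NOT 1 OR 1) XOR (1 AND 1)) AND ((1 OR NOT 1) AND (1 IMPLIES NOT 0))) -> 0
  row 12 [1100]: (((NOT 0 OR 0) XOR (1 AND 0)) AND ((1 OR NOT 1) AND (0 IMPLIES NOT 1))) -> 1
  row 13 [1101]: (((NOT 0 OR 1) XOR (1 AND 0)) AND ((1 OR NOT 1) AND (1 IMPLIES NOT 1))) -> 0
  row 14 [1110]: (((NOT 1 OR 0) XOR (1 AND 1)) AND ((1 OR NOT 1) AND (0 IMPLIES NOT 1))) -> 1
  row 15 [1111]: (((NOT 1 OR 1) XOR (1 AND 1)) AND ((1 OR NOT 1) AND (1 IMPLIES NOT 1))) -> 0
Full result column, 4 rows per line (P1,P2 fixed per line; P3,P4 runs 00..11 left to right):
  rows 0-3 [P1,P2=00]: 1101  = hex D
  rows 4-7 [P1,P2=01]: 1000  = hex 8
  rows 8-11 [P1,P2=10]: 1110  = hex E
  rows 12-15 [P1,P2=11]: 1010  = hex A
Output column (row 0 .. row 15) = 1101100011101010
Output column grouped in 4s = 1101 1000 1110 1010 = 0xD8EA
Convert to decimal digit by digit (value = value*16 + digit):
  D -> 13
  13*16 + 8 = 216
  216*16 + 14 (E) = 3470
  3470*16 + 10 (A) = 55530
Decimal = 55530

55530


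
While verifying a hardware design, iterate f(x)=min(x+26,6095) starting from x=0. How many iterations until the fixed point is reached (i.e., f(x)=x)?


Step 1: x=0, cap=6095, increment=26
Step 2: x grows by 26 each step until capped at 6095; fixed point is x=6095
Step 3: iterations = ceil(6095/26) = 235

235


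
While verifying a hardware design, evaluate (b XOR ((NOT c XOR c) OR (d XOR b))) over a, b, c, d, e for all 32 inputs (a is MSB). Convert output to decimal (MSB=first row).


Formula: (b XOR ((NOT c XOR c) OR (d XOR b))) over a, b, c, d, e (32 rows)
Evaluate each row (bits = a,b,c,d,e, MSB first):
  row 0 [00000]: (0 XOR ((NOT 0 XOR 0) OR (0 XOR 0))) -> 1
  row 1 [00001]: (0 XOR ((NOT 0 XOR 0) OR (0 XOR 0))) -> 1
  row 2 [00010]: (0 XOR ((NOT 0 XOR 0) OR (1 XOR 0))) -> 1
  row 3 [00011]: (0 XOR ((NOT 0 XOR 0) OR (1 XOR 0))) -> 1
  row 4 [00100]: (0 XOR ((NOT 1 XOR 1) OR (0 XOR 0))) -> 1
  row 5 [00101]: (0 XOR ((NOT 1 XOR 1) OR (0 XOR 0))) -> 1
  row 6 [00110]: (0 XOR ((NOT 1 XOR 1) OR (1 XOR 0))) -> 1
  row 7 [00111]: (0 XOR ((NOT 1 XOR 1) OR (1 XOR 0))) -> 1
  row 8 [01000]: (1 XOR ((NOT 0 XOR 0) OR (0 XOR 1))) -> 0
  row 9 [01001]: (1 XOR ((NOT 0 XOR 0) OR (0 XOR 1))) -> 0
  row 10 [01010]: (1 XOR ((NOT 0 XOR 0) OR (1 XOR 1))) -> 0
  row 11 [01011]: (1 XOR ((NOT 0 XOR 0) OR (1 XOR 1))) -> 0
  row 12 [01100]: (1 XOR ((NOT 1 XOR 1) OR (0 XOR 1))) -> 0
  row 13 [01101]: (1 XOR ((NOT 1 XOR 1) OR (0 XOR 1))) -> 0
  row 14 [01110]: (1 XOR ((NOT 1 XOR 1) OR (1 XOR 1))) -> 0
  row 15 [01111]: (1 XOR ((NOT 1 XOR 1) OR (1 XOR 1))) -> 0
  row 16 [10000]: (0 XOR ((NOT 0 XOR 0) OR (0 XOR 0))) -> 1
  row 17 [10001]: (0 XOR ((NOT 0 XOR 0) OR (0 XOR 0))) -> 1
  row 18 [10010]: (0 XOR ((NOT 0 XOR 0) OR (1 XOR 0))) -> 1
  row 19 [10011]: (0 XOR ((NOT 0 XOR 0) OR (1 XOR 0))) -> 1
  row 20 [10100]: (0 XOR ((NOT 1 XOR 1) OR (0 XOR 0))) -> 1
  row 21 [10101]: (0 XOR ((NOT 1 XOR 1) OR (0 XOR 0))) -> 1
  row 22 [10110]: (0 XOR ((NOT 1 XOR 1) OR (1 XOR 0))) -> 1
  row 23 [10111]: (0 XOR ((NOT 1 XOR 1) OR (1 XOR 0))) -> 1
  row 24 [11000]: (1 XOR ((NOT 0 XOR 0) OR (0 XOR 1))) -> 0
  row 25 [11001]: (1 XOR ((NOT 0 XOR 0) OR (0 XOR 1))) -> 0
  row 26 [11010]: (1 XOR ((NOT 0 XOR 0) OR (1 XOR 1))) -> 0
  row 27 [11011]: (1 XOR ((NOT 0 XOR 0) OR (1 XOR 1))) -> 0
  row 28 [11100]: (1 XOR ((NOT 1 XOR 1) OR (0 XOR 1))) -> 0
  row 29 [11101]: (1 XOR ((NOT 1 XOR 1) OR (0 XOR 1))) -> 0
  row 30 [11110]: (1 XOR ((NOT 1 XOR 1) OR (1 XOR 1))) -> 0
  row 31 [11111]: (1 XOR ((NOT 1 XOR 1) OR (1 XOR 1))) -> 0
Full result column, 4 rows per line (a,b,c fixed per line; d,e runs 00..11 left to right):
  rows 0-3 [a,b,c=000]: 1111  = hex F
  rows 4-7 [a,b,c=001]: 1111  = hex F
  rows 8-11 [a,b,c=010]: 0000  = hex 0
  rows 12-15 [a,b,c=011]: 0000  = hex 0
  rows 16-19 [a,b,c=100]: 1111  = hex F
  rows 20-23 [a,b,c=101]: 1111  = hex F
  rows 24-27 [a,b,c=110]: 0000  = hex 0
  rows 28-31 [a,b,c=111]: 0000  = hex 0
Output column (row 0 .. row 31) = 11111111000000001111111100000000
Output column grouped in 4s = 1111 1111 0000 0000 1111 1111 0000 0000 = 0xFF00FF00
Convert to decimal digit by digit (value = value*16 + digit):
  F -> 15
  15*16 + 15 (F) = 255
  255*16 + 0 = 4080
  4080*16 + 0 = 65280
  65280*16 + 15 (F) = 1044495
  1044495*16 + 15 (F) = 16711935
  16711935*16 + 0 = 267390960
  267390960*16 + 0 = 4278255360
Decimal = 4278255360

4278255360


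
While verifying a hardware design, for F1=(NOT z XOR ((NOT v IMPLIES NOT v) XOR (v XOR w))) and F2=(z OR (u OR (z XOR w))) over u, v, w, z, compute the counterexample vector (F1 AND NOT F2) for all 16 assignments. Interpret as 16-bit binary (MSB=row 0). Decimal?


F1 = (NOT z XOR ((NOT v IMPLIES NOT v) XOR (v XOR w)))
F2 = (z OR (u OR (z XOR w)))
Counterexample to F1=>F2 is where F1=1 and F2=0.
Evaluate each row (bits = u,v,w,z, MSB first):
  row 0 [0000]: F1=0 F2=0 -> F1&~F2 -> 0
  row 1 [0001]: F1=1 F2=1 -> F1&~F2 -> 0
  row 2 [0010]: F1=1 F2=1 -> F1&~F2 -> 0
  row 3 [0011]: F1=0 F2=1 -> F1&~F2 -> 0
  row 4 [0100]: F1=1 F2=0 -> F1&~F2 -> 1
  row 5 [0101]: F1=0 F2=1 -> F1&~F2 -> 0
  row 6 [0110]: F1=0 F2=1 -> F1&~F2 -> 0
  row 7 [0111]: F1=1 F2=1 -> F1&~F2 -> 0
  row 8 [1000]: F1=0 F2=1 -> F1&~F2 -> 0
  row 9 [1001]: F1=1 F2=1 -> F1&~F2 -> 0
  row 10 [1010]: F1=1 F2=1 -> F1&~F2 -> 0
  row 11 [1011]: F1=0 F2=1 -> F1&~F2 -> 0
  row 12 [1100]: F1=1 F2=1 -> F1&~F2 -> 0
  row 13 [1101]: F1=0 F2=1 -> F1&~F2 -> 0
  row 14 [1110]: F1=0 F2=1 -> F1&~F2 -> 0
  row 15 [1111]: F1=1 F2=1 -> F1&~F2 -> 0
Full result column, 4 rows per line (u,v fixed per line; w,z runs 00..11 left to right):
  rows 0-3 [u,v=00]: 0000  = hex 0
  rows 4-7 [u,v=01]: 1000  = hex 8
  rows 8-11 [u,v=10]: 0000  = hex 0
  rows 12-15 [u,v=11]: 0000  = hex 0
Counterexample vector (row 0 .. row 15) = 0000100000000000
Output column grouped in 4s = 0000 1000 0000 0000 = 0x0800
Convert to decimal digit by digit (value = value*16 + digit):
  0 -> 0
  0*16 + 8 = 8
  8*16 + 0 = 128
  128*16 + 0 = 2048
Decimal = 2048

2048


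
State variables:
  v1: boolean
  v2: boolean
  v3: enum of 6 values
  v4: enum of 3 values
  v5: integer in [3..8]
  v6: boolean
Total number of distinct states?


State space = product of domain sizes of all variables.
Domain sizes:
  v1 (boolean): 2
  v2 (boolean): 2
  v3 (enum of 6 values): 6
  v4 (enum of 3 values): 3
  v5 (integer in [3..8]): 6
  v6 (boolean): 2
Product = 2 * 2 * 6 * 3 * 6 * 2 = 864

864


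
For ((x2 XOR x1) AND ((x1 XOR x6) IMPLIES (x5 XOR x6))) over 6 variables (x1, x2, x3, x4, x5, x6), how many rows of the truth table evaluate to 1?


Formula: ((x2 XOR x1) AND ((x1 XOR x6) IMPLIES (x5 XOR x6))) over 6 vars (64 rows)
Evaluate each row (x1, x2, x3, x4, x5, x6 as bits, MSB first):
  row 0 [000000]: ((0 XOR 0) AND ((0 XOR 0) IMPLIES (0 XOR 0))) -> 0
  row 1 [000001]: ((0 XOR 0) AND ((0 XOR 1) IMPLIES (0 XOR 1))) -> 0
  row 2 [000010]: ((0 XOR 0) AND ((0 XOR 0) IMPLIES (1 XOR 0))) -> 0
  row 3 [000011]: ((0 XOR 0) AND ((0 XOR 1) IMPLIES (1 XOR 1))) -> 0
  row 4 [000100]: ((0 XOR 0) AND ((0 XOR 0) IMPLIES (0 XOR 0))) -> 0
  (every remaining row is evaluated the same way; all 64 results are listed next)
Full result column, 8 rows per line (x1,x2,x3 fixed per line; x4,x5,x6 runs 000..111 left to right):
  rows 0-7 [x1,x2,x3=000]: 00000000  (ones: 0)
  rows 8-15 [x1,x2,x3=001]: 00000000  (ones: 0)
  rows 16-23 [x1,x2,x3=010]: 11101110  (ones: 6)
  rows 24-31 [x1,x2,x3=011]: 11101110  (ones: 6)
  rows 32-39 [x1,x2,x3=100]: 01110111  (ones: 6)
  rows 40-47 [x1,x2,x3=101]: 01110111  (ones: 6)
  rows 48-55 [x1,x2,x3=110]: 00000000  (ones: 0)
  rows 56-63 [x1,x2,x3=111]: 00000000  (ones: 0)
Count of 1-rows = 0+0+6+6+6+6+0+0 = 24

24


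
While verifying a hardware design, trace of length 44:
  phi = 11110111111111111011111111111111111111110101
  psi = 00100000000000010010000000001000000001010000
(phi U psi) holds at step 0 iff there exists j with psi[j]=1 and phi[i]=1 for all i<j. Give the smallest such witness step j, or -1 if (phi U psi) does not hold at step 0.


(phi U psi) at 0: need smallest j with psi[j]=1 and phi[i]=1 for all i in [0,j).
Scan from step 0:
  step 0: phi=1, psi=0 -> continue
  step 1: phi=1, psi=0 -> continue
  step 2: psi=1 and phi held for [0,2) -> witness found
Witness step = 2

2


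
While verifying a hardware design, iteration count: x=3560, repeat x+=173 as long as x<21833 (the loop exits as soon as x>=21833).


Step 1: x goes from 3560 toward 21833 by 173; the body runs while x<21833, so iterations = ceil((bound-start)/step)
Step 2: Distance=18273
Step 3: ceil(18273/173)=106

106


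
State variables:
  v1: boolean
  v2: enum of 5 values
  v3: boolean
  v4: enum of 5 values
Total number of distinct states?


State space = product of domain sizes of all variables.
Domain sizes:
  v1 (boolean): 2
  v2 (enum of 5 values): 5
  v3 (boolean): 2
  v4 (enum of 5 values): 5
Product = 2 * 5 * 2 * 5 = 100

100


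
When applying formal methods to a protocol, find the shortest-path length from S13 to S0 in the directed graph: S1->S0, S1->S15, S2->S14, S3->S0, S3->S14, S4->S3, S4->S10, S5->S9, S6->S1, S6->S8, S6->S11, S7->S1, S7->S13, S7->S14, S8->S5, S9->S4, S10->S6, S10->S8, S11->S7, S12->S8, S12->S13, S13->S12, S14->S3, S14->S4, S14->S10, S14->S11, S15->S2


BFS layer-by-layer from S13:
  dist 0: {S13}
  dist 1: {S12}
  dist 2: {S8}
  dist 3: {S5}
  dist 4: {S9}
  dist 5: {S4}
  dist 6: {S3, S10}
  dist 7: {S0, S6, S14}
  -> S0 reached at distance 7
Shortest path length = 7

7


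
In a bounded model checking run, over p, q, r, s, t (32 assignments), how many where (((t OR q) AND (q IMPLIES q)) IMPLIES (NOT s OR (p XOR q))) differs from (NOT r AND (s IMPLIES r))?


F1 = (((t OR q) AND (q IMPLIES q)) IMPLIES (NOT s OR (p XOR q)))
F2 = (NOT r AND (s IMPLIES r))
Evaluate both on each of 32 rows (bits = p,q,r,s,t):
  row 0 [00000]: F1=1 F2=1 -> 0
  row 1 [00001]: F1=1 F2=1 -> 0
  row 2 [00010]: F1=1 F2=0 (differ) -> 1
  row 3 [00011]: F1=0 F2=0 -> 0
  row 4 [00100]: F1=1 F2=0 (differ) -> 1
  row 5 [00101]: F1=1 F2=0 (differ) -> 1
  row 6 [00110]: F1=1 F2=0 (differ) -> 1
  row 7 [00111]: F1=0 F2=0 -> 0
  row 8 [01000]: F1=1 F2=1 -> 0
  row 9 [01001]: F1=1 F2=1 -> 0
  row 10 [01010]: F1=1 F2=0 (differ) -> 1
  row 11 [01011]: F1=1 F2=0 (differ) -> 1
  row 12 [01100]: F1=1 F2=0 (differ) -> 1
  row 13 [01101]: F1=1 F2=0 (differ) -> 1
  row 14 [01110]: F1=1 F2=0 (differ) -> 1
  row 15 [01111]: F1=1 F2=0 (differ) -> 1
  row 16 [10000]: F1=1 F2=1 -> 0
  row 17 [10001]: F1=1 F2=1 -> 0
  row 18 [10010]: F1=1 F2=0 (differ) -> 1
  row 19 [10011]: F1=1 F2=0 (differ) -> 1
  row 20 [10100]: F1=1 F2=0 (differ) -> 1
  row 21 [10101]: F1=1 F2=0 (differ) -> 1
  row 22 [10110]: F1=1 F2=0 (differ) -> 1
  row 23 [10111]: F1=1 F2=0 (differ) -> 1
  row 24 [11000]: F1=1 F2=1 -> 0
  row 25 [11001]: F1=1 F2=1 -> 0
  row 26 [11010]: F1=0 F2=0 -> 0
  row 27 [11011]: F1=0 F2=0 -> 0
  row 28 [11100]: F1=1 F2=0 (differ) -> 1
  row 29 [11101]: F1=1 F2=0 (differ) -> 1
  row 30 [11110]: F1=0 F2=0 -> 0
  row 31 [11111]: F1=0 F2=0 -> 0
Full result column, 8 rows per line (p,q fixed per line; r,s,t runs 000..111 left to right):
  rows 0-7 [p,q=00]: 00101110  (ones: 4)
  rows 8-15 [p,q=01]: 00111111  (ones: 6)
  rows 16-23 [p,q=10]: 00111111  (ones: 6)
  rows 24-31 [p,q=11]: 00001100  (ones: 2)
Disagreements = 4+6+6+2 = 18

18


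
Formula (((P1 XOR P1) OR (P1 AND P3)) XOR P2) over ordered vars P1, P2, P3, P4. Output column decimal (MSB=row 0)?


Formula: (((P1 XOR P1) OR (P1 AND P3)) XOR P2) over P1, P2, P3, P4 (16 rows)
Evaluate each row (bits = P1,P2,P3,P4, MSB first):
  row 0 [0000]: (((0 XOR 0) OR (0 AND 0)) XOR 0) -> 0
  row 1 [0001]: (((0 XOR 0) OR (0 AND 0)) XOR 0) -> 0
  row 2 [0010]: (((0 XOR 0) OR (0 AND 1)) XOR 0) -> 0
  row 3 [0011]: (((0 XOR 0) OR (0 AND 1)) XOR 0) -> 0
  row 4 [0100]: (((0 XOR 0) OR (0 AND 0)) XOR 1) -> 1
  row 5 [0101]: (((0 XOR 0) OR (0 AND 0)) XOR 1) -> 1
  row 6 [0110]: (((0 XOR 0) OR (0 AND 1)) XOR 1) -> 1
  row 7 [0111]: (((0 XOR 0) OR (0 AND 1)) XOR 1) -> 1
  row 8 [1000]: (((1 XOR 1) OR (1 AND 0)) XOR 0) -> 0
  row 9 [1001]: (((1 XOR 1) OR (1 AND 0)) XOR 0) -> 0
  row 10 [1010]: (((1 XOR 1) OR (1 AND 1)) XOR 0) -> 1
  row 11 [1011]: (((1 XOR 1) OR (1 AND 1)) XOR 0) -> 1
  row 12 [1100]: (((1 XOR 1) OR (1 AND 0)) XOR 1) -> 1
  row 13 [1101]: (((1 XOR 1) OR (1 AND 0)) XOR 1) -> 1
  row 14 [1110]: (((1 XOR 1) OR (1 AND 1)) XOR 1) -> 0
  row 15 [1111]: (((1 XOR 1) OR (1 AND 1)) XOR 1) -> 0
Full result column, 4 rows per line (P1,P2 fixed per line; P3,P4 runs 00..11 left to right):
  rows 0-3 [P1,P2=00]: 0000  = hex 0
  rows 4-7 [P1,P2=01]: 1111  = hex F
  rows 8-11 [P1,P2=10]: 0011  = hex 3
  rows 12-15 [P1,P2=11]: 1100  = hex C
Output column (row 0 .. row 15) = 0000111100111100
Output column grouped in 4s = 0000 1111 0011 1100 = 0x0F3C
Convert to decimal digit by digit (value = value*16 + digit):
  0 -> 0
  0*16 + 15 (F) = 15
  15*16 + 3 = 243
  243*16 + 12 (C) = 3900
Decimal = 3900

3900


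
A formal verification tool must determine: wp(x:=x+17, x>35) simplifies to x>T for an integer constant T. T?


Formula: wp(x:=E, P) = P[E/x] (substitute E for x in postcondition)
Step 1: Postcondition: x>35
Step 2: Substitute x+17 for x: x+17>35
Step 3: Solve for x: x > 35-17 = 18

18


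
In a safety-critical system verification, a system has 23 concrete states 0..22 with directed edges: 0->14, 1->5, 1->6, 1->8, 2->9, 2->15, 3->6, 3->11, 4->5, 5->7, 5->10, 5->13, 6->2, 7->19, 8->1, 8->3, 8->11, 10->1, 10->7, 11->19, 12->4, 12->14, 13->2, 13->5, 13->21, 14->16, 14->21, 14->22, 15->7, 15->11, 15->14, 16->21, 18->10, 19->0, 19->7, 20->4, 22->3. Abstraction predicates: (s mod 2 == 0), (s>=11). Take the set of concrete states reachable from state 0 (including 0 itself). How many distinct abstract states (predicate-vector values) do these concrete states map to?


BFS from 0:
Concrete reachable: {0, 2, 3, 6, 7, 9, 11, 14, 15, 16, 19, 21, 22}
Abstract via predicates (s mod 2 == 0), (s>=11):
  (0,0) <- {3, 7, 9}
  (0,1) <- {11, 15, 19, 21}
  (1,0) <- {0, 2, 6}
  (1,1) <- {14, 16, 22}
Distinct abstract states = 4

4


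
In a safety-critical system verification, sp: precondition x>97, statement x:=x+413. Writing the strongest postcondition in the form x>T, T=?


Formula: sp(P, x:=E) = exists old_x. (x = E[old_x/x]) AND P[old_x/x] (old_x is the value of x before the assignment; eliminate old_x by solving x = E[old_x/x] for old_x)
Step 1: Precondition P: x>97, i.e. old_x > 97
Step 2: Assignment gives x = old_x + 413, so old_x = x - 413
Step 3: Substitute into P: x - 413 > 97
Step 4: Simplify: x > 97+413 = 510

510


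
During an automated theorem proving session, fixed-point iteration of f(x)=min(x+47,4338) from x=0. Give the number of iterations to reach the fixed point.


Step 1: x=0, cap=4338, increment=47
Step 2: x grows by 47 each step until capped at 4338; fixed point is x=4338
Step 3: iterations = ceil(4338/47) = 93

93


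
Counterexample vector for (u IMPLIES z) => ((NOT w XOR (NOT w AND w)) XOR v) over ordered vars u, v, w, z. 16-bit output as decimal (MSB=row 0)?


F1 = (u IMPLIES z)
F2 = ((NOT w XOR (NOT w AND w)) XOR v)
Counterexample to F1=>F2 is where F1=1 and F2=0.
Evaluate each row (bits = u,v,w,z, MSB first):
  row 0 [0000]: F1=1 F2=1 -> F1&~F2 -> 0
  row 1 [0001]: F1=1 F2=1 -> F1&~F2 -> 0
  row 2 [0010]: F1=1 F2=0 -> F1&~F2 -> 1
  row 3 [0011]: F1=1 F2=0 -> F1&~F2 -> 1
  row 4 [0100]: F1=1 F2=0 -> F1&~F2 -> 1
  row 5 [0101]: F1=1 F2=0 -> F1&~F2 -> 1
  row 6 [0110]: F1=1 F2=1 -> F1&~F2 -> 0
  row 7 [0111]: F1=1 F2=1 -> F1&~F2 -> 0
  row 8 [1000]: F1=0 F2=1 -> F1&~F2 -> 0
  row 9 [1001]: F1=1 F2=1 -> F1&~F2 -> 0
  row 10 [1010]: F1=0 F2=0 -> F1&~F2 -> 0
  row 11 [1011]: F1=1 F2=0 -> F1&~F2 -> 1
  row 12 [1100]: F1=0 F2=0 -> F1&~F2 -> 0
  row 13 [1101]: F1=1 F2=0 -> F1&~F2 -> 1
  row 14 [1110]: F1=0 F2=1 -> F1&~F2 -> 0
  row 15 [1111]: F1=1 F2=1 -> F1&~F2 -> 0
Full result column, 4 rows per line (u,v fixed per line; w,z runs 00..11 left to right):
  rows 0-3 [u,v=00]: 0011  = hex 3
  rows 4-7 [u,v=01]: 1100  = hex C
  rows 8-11 [u,v=10]: 0001  = hex 1
  rows 12-15 [u,v=11]: 0100  = hex 4
Counterexample vector (row 0 .. row 15) = 0011110000010100
Output column grouped in 4s = 0011 1100 0001 0100 = 0x3C14
Convert to decimal digit by digit (value = value*16 + digit):
  3 -> 3
  3*16 + 12 (C) = 60
  60*16 + 1 = 961
  961*16 + 4 = 15380
Decimal = 15380

15380


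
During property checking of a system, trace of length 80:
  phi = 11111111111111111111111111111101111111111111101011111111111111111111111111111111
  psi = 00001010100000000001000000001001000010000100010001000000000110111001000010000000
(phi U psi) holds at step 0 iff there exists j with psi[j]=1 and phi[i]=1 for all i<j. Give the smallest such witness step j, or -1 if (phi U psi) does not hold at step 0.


(phi U psi) at 0: need smallest j with psi[j]=1 and phi[i]=1 for all i in [0,j).
Scan from step 0:
  step 0: phi=1, psi=0 -> continue
  step 1: phi=1, psi=0 -> continue
  step 2: phi=1, psi=0 -> continue
  step 3: phi=1, psi=0 -> continue
  step 4: psi=1 and phi held for [0,4) -> witness found
Witness step = 4

4


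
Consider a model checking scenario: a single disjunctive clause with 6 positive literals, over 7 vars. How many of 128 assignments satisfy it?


Step 1: Total=2^7=128
Step 2: Unsat when all 6 false: 2^1=2
Step 3: Sat=128-2=126

126


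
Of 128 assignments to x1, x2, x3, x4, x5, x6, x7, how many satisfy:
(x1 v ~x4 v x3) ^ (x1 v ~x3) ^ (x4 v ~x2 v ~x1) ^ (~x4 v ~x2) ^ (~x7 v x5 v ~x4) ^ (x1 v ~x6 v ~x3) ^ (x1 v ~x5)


CNF with 7 clauses over 7 vars (128 assignments).
An assignment satisfies CNF iff every clause has >=1 true literal.
Check each row (bits = x1,x2,x3,x4,x5,x6,x7; clause T/F shown):
  row 0 [0000000]: clauses=TTTTTTT -> 1
  row 1 [0000001]: clauses=TTTTTTT -> 1
  row 2 [0000010]: clauses=TTTTTTT -> 1
  row 3 [0000011]: clauses=TTTTTTT -> 1
  row 4 [0000100]: clauses=TTTTTTF -> 0
  (every remaining row is evaluated the same way; all 128 results are listed next)
Full result column, 8 rows per line (x1,x2,x3,x4 fixed per line; x5,x6,x7 runs 000..111 left to right):
  rows 0-7 [x1,x2,x3,x4=0000]: 11110000  (ones: 4)
  rows 8-15 [x1,x2,x3,x4=0001]: 00000000  (ones: 0)
  rows 16-23 [x1,x2,x3,x4=0010]: 00000000  (ones: 0)
  rows 24-31 [x1,x2,x3,x4=0011]: 00000000  (ones: 0)
  rows 32-39 [x1,x2,x3,x4=0100]: 11110000  (ones: 4)
  rows 40-47 [x1,x2,x3,x4=0101]: 00000000  (ones: 0)
  rows 48-55 [x1,x2,x3,x4=0110]: 00000000  (ones: 0)
  rows 56-63 [x1,x2,x3,x4=0111]: 00000000  (ones: 0)
  rows 64-71 [x1,x2,x3,x4=1000]: 11111111  (ones: 8)
  rows 72-79 [x1,x2,x3,x4=1001]: 10101111  (ones: 6)
  rows 80-87 [x1,x2,x3,x4=1010]: 11111111  (ones: 8)
  rows 88-95 [x1,x2,x3,x4=1011]: 10101111  (ones: 6)
  rows 96-103 [x1,x2,x3,x4=1100]: 00000000  (ones: 0)
  rows 104-111 [x1,x2,x3,x4=1101]: 00000000  (ones: 0)
  rows 112-119 [x1,x2,x3,x4=1110]: 00000000  (ones: 0)
  rows 120-127 [x1,x2,x3,x4=1111]: 00000000  (ones: 0)
Satisfying assignments = 4+0+0+0+4+0+0+0+8+6+8+6+0+0+0+0 = 36

36


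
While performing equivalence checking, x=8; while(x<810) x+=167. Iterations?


Step 1: x goes from 8 toward 810 by 167; the body runs while x<810, so iterations = ceil((bound-start)/step)
Step 2: Distance=802
Step 3: ceil(802/167)=5

5


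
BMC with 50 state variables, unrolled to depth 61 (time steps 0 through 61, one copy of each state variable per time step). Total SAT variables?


BMC unrolls to depth k, creating one copy of each state var for steps 0..k.
Step count = 61 + 1 = 62 (steps 0 through 61)
Vars per step = 50
Total = 50 * 62 = 3100

3100


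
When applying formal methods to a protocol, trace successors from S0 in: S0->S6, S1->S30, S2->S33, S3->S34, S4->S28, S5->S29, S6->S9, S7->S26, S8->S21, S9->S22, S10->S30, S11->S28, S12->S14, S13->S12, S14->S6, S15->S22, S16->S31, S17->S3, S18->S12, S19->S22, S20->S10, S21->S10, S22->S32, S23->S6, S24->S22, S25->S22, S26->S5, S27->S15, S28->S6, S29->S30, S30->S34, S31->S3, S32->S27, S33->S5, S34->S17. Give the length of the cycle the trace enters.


Trace from S0 until a state repeats:
  S0 -> S6 -> S9 -> S22 -> S32 -> S27 -> S15 -> S22
S22 first seen at step 3, revisited at step 7.
Cycle length = 7 - 3 = 4

4


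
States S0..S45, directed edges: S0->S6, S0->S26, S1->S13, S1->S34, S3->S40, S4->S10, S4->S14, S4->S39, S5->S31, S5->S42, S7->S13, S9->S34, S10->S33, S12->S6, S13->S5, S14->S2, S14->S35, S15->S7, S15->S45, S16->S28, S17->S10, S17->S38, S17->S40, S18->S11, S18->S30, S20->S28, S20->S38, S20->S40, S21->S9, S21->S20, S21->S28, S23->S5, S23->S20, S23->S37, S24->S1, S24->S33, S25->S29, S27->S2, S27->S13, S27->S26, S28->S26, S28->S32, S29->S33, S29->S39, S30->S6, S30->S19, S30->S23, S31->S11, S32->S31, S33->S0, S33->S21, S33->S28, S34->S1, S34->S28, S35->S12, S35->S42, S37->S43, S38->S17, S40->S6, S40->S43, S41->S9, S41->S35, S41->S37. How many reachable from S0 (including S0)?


BFS from S0:
  layer 0: {S0}
  layer 1: {S6, S26}
Reachable set: {S0, S6, S26}
Count = 3

3


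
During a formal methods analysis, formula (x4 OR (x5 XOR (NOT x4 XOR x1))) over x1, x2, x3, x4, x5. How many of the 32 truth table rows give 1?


Formula: (x4 OR (x5 XOR (NOT x4 XOR x1))) over 5 vars (32 rows)
Evaluate each row (x1, x2, x3, x4, x5 as bits, MSB first):
  row 0 [00000]: (0 OR (0 XOR (NOT 0 XOR 0))) -> 1
  row 1 [00001]: (0 OR (1 XOR (NOT 0 XOR 0))) -> 0
  row 2 [00010]: (1 OR (0 XOR (NOT 1 XOR 0))) -> 1
  row 3 [00011]: (1 OR (1 XOR (NOT 1 XOR 0))) -> 1
  row 4 [00100]: (0 OR (0 XOR (NOT 0 XOR 0))) -> 1
  row 5 [00101]: (0 OR (1 XOR (NOT 0 XOR 0))) -> 0
  row 6 [00110]: (1 OR (0 XOR (NOT 1 XOR 0))) -> 1
  row 7 [00111]: (1 OR (1 XOR (NOT 1 XOR 0))) -> 1
  row 8 [01000]: (0 OR (0 XOR (NOT 0 XOR 0))) -> 1
  row 9 [01001]: (0 OR (1 XOR (NOT 0 XOR 0))) -> 0
  row 10 [01010]: (1 OR (0 XOR (NOT 1 XOR 0))) -> 1
  row 11 [01011]: (1 OR (1 XOR (NOT 1 XOR 0))) -> 1
  row 12 [01100]: (0 OR (0 XOR (NOT 0 XOR 0))) -> 1
  row 13 [01101]: (0 OR (1 XOR (NOT 0 XOR 0))) -> 0
  row 14 [01110]: (1 OR (0 XOR (NOT 1 XOR 0))) -> 1
  row 15 [01111]: (1 OR (1 XOR (NOT 1 XOR 0))) -> 1
  row 16 [10000]: (0 OR (0 XOR (NOT 0 XOR 1))) -> 0
  row 17 [10001]: (0 OR (1 XOR (NOT 0 XOR 1))) -> 1
  row 18 [10010]: (1 OR (0 XOR (NOT 1 XOR 1))) -> 1
  row 19 [10011]: (1 OR (1 XOR (NOT 1 XOR 1))) -> 1
  row 20 [10100]: (0 OR (0 XOR (NOT 0 XOR 1))) -> 0
  row 21 [10101]: (0 OR (1 XOR (NOT 0 XOR 1))) -> 1
  row 22 [10110]: (1 OR (0 XOR (NOT 1 XOR 1))) -> 1
  row 23 [10111]: (1 OR (1 XOR (NOT 1 XOR 1))) -> 1
  row 24 [11000]: (0 OR (0 XOR (NOT 0 XOR 1))) -> 0
  row 25 [11001]: (0 OR (1 XOR (NOT 0 XOR 1))) -> 1
  row 26 [11010]: (1 OR (0 XOR (NOT 1 XOR 1))) -> 1
  row 27 [11011]: (1 OR (1 XOR (NOT 1 XOR 1))) -> 1
  row 28 [11100]: (0 OR (0 XOR (NOT 0 XOR 1))) -> 0
  row 29 [11101]: (0 OR (1 XOR (NOT 0 XOR 1))) -> 1
  row 30 [11110]: (1 OR (0 XOR (NOT 1 XOR 1))) -> 1
  row 31 [11111]: (1 OR (1 XOR (NOT 1 XOR 1))) -> 1
Full result column, 8 rows per line (x1,x2 fixed per line; x3,x4,x5 runs 000..111 left to right):
  rows 0-7 [x1,x2=00]: 10111011  (ones: 6)
  rows 8-15 [x1,x2=01]: 10111011  (ones: 6)
  rows 16-23 [x1,x2=10]: 01110111  (ones: 6)
  rows 24-31 [x1,x2=11]: 01110111  (ones: 6)
Count of 1-rows = 6+6+6+6 = 24

24


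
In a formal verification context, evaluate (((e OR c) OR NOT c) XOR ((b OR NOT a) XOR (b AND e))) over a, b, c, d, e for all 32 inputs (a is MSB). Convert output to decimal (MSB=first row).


Formula: (((e OR c) OR NOT c) XOR ((b OR NOT a) XOR (b AND e))) over a, b, c, d, e (32 rows)
Evaluate each row (bits = a,b,c,d,e, MSB first):
  row 0 [00000]: (((0 OR 0) OR NOT 0) XOR ((0 OR NOT 0) XOR (0 AND 0))) -> 0
  row 1 [00001]: (((1 OR 0) OR NOT 0) XOR ((0 OR NOT 0) XOR (0 AND 1))) -> 0
  row 2 [00010]: (((0 OR 0) OR NOT 0) XOR ((0 OR NOT 0) XOR (0 AND 0))) -> 0
  row 3 [00011]: (((1 OR 0) OR NOT 0) XOR ((0 OR NOT 0) XOR (0 AND 1))) -> 0
  row 4 [00100]: (((0 OR 1) OR NOT 1) XOR ((0 OR NOT 0) XOR (0 AND 0))) -> 0
  row 5 [00101]: (((1 OR 1) OR NOT 1) XOR ((0 OR NOT 0) XOR (0 AND 1))) -> 0
  row 6 [00110]: (((0 OR 1) OR NOT 1) XOR ((0 OR NOT 0) XOR (0 AND 0))) -> 0
  row 7 [00111]: (((1 OR 1) OR NOT 1) XOR ((0 OR NOT 0) XOR (0 AND 1))) -> 0
  row 8 [01000]: (((0 OR 0) OR NOT 0) XOR ((1 OR NOT 0) XOR (1 AND 0))) -> 0
  row 9 [01001]: (((1 OR 0) OR NOT 0) XOR ((1 OR NOT 0) XOR (1 AND 1))) -> 1
  row 10 [01010]: (((0 OR 0) OR NOT 0) XOR ((1 OR NOT 0) XOR (1 AND 0))) -> 0
  row 11 [01011]: (((1 OR 0) OR NOT 0) XOR ((1 OR NOT 0) XOR (1 AND 1))) -> 1
  row 12 [01100]: (((0 OR 1) OR NOT 1) XOR ((1 OR NOT 0) XOR (1 AND 0))) -> 0
  row 13 [01101]: (((1 OR 1) OR NOT 1) XOR ((1 OR NOT 0) XOR (1 AND 1))) -> 1
  row 14 [01110]: (((0 OR 1) OR NOT 1) XOR ((1 OR NOT 0) XOR (1 AND 0))) -> 0
  row 15 [01111]: (((1 OR 1) OR NOT 1) XOR ((1 OR NOT 0) XOR (1 AND 1))) -> 1
  row 16 [10000]: (((0 OR 0) OR NOT 0) XOR ((0 OR NOT 1) XOR (0 AND 0))) -> 1
  row 17 [10001]: (((1 OR 0) OR NOT 0) XOR ((0 OR NOT 1) XOR (0 AND 1))) -> 1
  row 18 [10010]: (((0 OR 0) OR NOT 0) XOR ((0 OR NOT 1) XOR (0 AND 0))) -> 1
  row 19 [10011]: (((1 OR 0) OR NOT 0) XOR ((0 OR NOT 1) XOR (0 AND 1))) -> 1
  row 20 [10100]: (((0 OR 1) OR NOT 1) XOR ((0 OR NOT 1) XOR (0 AND 0))) -> 1
  row 21 [10101]: (((1 OR 1) OR NOT 1) XOR ((0 OR NOT 1) XOR (0 AND 1))) -> 1
  row 22 [10110]: (((0 OR 1) OR NOT 1) XOR ((0 OR NOT 1) XOR (0 AND 0))) -> 1
  row 23 [10111]: (((1 OR 1) OR NOT 1) XOR ((0 OR NOT 1) XOR (0 AND 1))) -> 1
  row 24 [11000]: (((0 OR 0) OR NOT 0) XOR ((1 OR NOT 1) XOR (1 AND 0))) -> 0
  row 25 [11001]: (((1 OR 0) OR NOT 0) XOR ((1 OR NOT 1) XOR (1 AND 1))) -> 1
  row 26 [11010]: (((0 OR 0) OR NOT 0) XOR ((1 OR NOT 1) XOR (1 AND 0))) -> 0
  row 27 [11011]: (((1 OR 0) OR NOT 0) XOR ((1 OR NOT 1) XOR (1 AND 1))) -> 1
  row 28 [11100]: (((0 OR 1) OR NOT 1) XOR ((1 OR NOT 1) XOR (1 AND 0))) -> 0
  row 29 [11101]: (((1 OR 1) OR NOT 1) XOR ((1 OR NOT 1) XOR (1 AND 1))) -> 1
  row 30 [11110]: (((0 OR 1) OR NOT 1) XOR ((1 OR NOT 1) XOR (1 AND 0))) -> 0
  row 31 [11111]: (((1 OR 1) OR NOT 1) XOR ((1 OR NOT 1) XOR (1 AND 1))) -> 1
Full result column, 4 rows per line (a,b,c fixed per line; d,e runs 00..11 left to right):
  rows 0-3 [a,b,c=000]: 0000  = hex 0
  rows 4-7 [a,b,c=001]: 0000  = hex 0
  rows 8-11 [a,b,c=010]: 0101  = hex 5
  rows 12-15 [a,b,c=011]: 0101  = hex 5
  rows 16-19 [a,b,c=100]: 1111  = hex F
  rows 20-23 [a,b,c=101]: 1111  = hex F
  rows 24-27 [a,b,c=110]: 0101  = hex 5
  rows 28-31 [a,b,c=111]: 0101  = hex 5
Output column (row 0 .. row 31) = 00000000010101011111111101010101
Output column grouped in 4s = 0000 0000 0101 0101 1111 1111 0101 0101 = 0x0055FF55
Convert to decimal digit by digit (value = value*16 + digit):
  0 -> 0
  0*16 + 0 = 0
  0*16 + 5 = 5
  5*16 + 5 = 85
  85*16 + 15 (F) = 1375
  1375*16 + 15 (F) = 22015
  22015*16 + 5 = 352245
  352245*16 + 5 = 5635925
Decimal = 5635925

5635925


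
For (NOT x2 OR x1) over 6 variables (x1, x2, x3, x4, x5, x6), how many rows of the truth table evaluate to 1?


Formula: (NOT x2 OR x1) over 6 vars (64 rows)
Evaluate each row (x1, x2, x3, x4, x5, x6 as bits, MSB first):
  row 0 [000000]: (NOT 0 OR 0) -> 1
  row 1 [000001]: (NOT 0 OR 0) -> 1
  row 2 [000010]: (NOT 0 OR 0) -> 1
  row 3 [000011]: (NOT 0 OR 0) -> 1
  row 4 [000100]: (NOT 0 OR 0) -> 1
  (every remaining row is evaluated the same way; all 64 results are listed next)
Full result column, 8 rows per line (x1,x2,x3 fixed per line; x4,x5,x6 runs 000..111 left to right):
  rows 0-7 [x1,x2,x3=000]: 11111111  (ones: 8)
  rows 8-15 [x1,x2,x3=001]: 11111111  (ones: 8)
  rows 16-23 [x1,x2,x3=010]: 00000000  (ones: 0)
  rows 24-31 [x1,x2,x3=011]: 00000000  (ones: 0)
  rows 32-39 [x1,x2,x3=100]: 11111111  (ones: 8)
  rows 40-47 [x1,x2,x3=101]: 11111111  (ones: 8)
  rows 48-55 [x1,x2,x3=110]: 11111111  (ones: 8)
  rows 56-63 [x1,x2,x3=111]: 11111111  (ones: 8)
Count of 1-rows = 8+8+0+0+8+8+8+8 = 48

48


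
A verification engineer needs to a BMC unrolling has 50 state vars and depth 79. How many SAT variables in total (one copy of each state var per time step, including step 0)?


BMC unrolls to depth k, creating one copy of each state var for steps 0..k.
Step count = 79 + 1 = 80 (steps 0 through 79)
Vars per step = 50
Total = 50 * 80 = 4000

4000


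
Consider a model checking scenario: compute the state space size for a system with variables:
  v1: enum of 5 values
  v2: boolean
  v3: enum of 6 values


State space = product of domain sizes of all variables.
Domain sizes:
  v1 (enum of 5 values): 5
  v2 (boolean): 2
  v3 (enum of 6 values): 6
Product = 5 * 2 * 6 = 60

60


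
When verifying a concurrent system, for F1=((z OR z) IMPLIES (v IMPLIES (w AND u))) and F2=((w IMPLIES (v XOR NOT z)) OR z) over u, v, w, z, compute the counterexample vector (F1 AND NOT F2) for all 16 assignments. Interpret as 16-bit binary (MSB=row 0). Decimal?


F1 = ((z OR z) IMPLIES (v IMPLIES (w AND u)))
F2 = ((w IMPLIES (v XOR NOT z)) OR z)
Counterexample to F1=>F2 is where F1=1 and F2=0.
Evaluate each row (bits = u,v,w,z, MSB first):
  row 0 [0000]: F1=1 F2=1 -> F1&~F2 -> 0
  row 1 [0001]: F1=1 F2=1 -> F1&~F2 -> 0
  row 2 [0010]: F1=1 F2=1 -> F1&~F2 -> 0
  row 3 [0011]: F1=1 F2=1 -> F1&~F2 -> 0
  row 4 [0100]: F1=1 F2=1 -> F1&~F2 -> 0
  row 5 [0101]: F1=0 F2=1 -> F1&~F2 -> 0
  row 6 [0110]: F1=1 F2=0 -> F1&~F2 -> 1
  row 7 [0111]: F1=0 F2=1 -> F1&~F2 -> 0
  row 8 [1000]: F1=1 F2=1 -> F1&~F2 -> 0
  row 9 [1001]: F1=1 F2=1 -> F1&~F2 -> 0
  row 10 [1010]: F1=1 F2=1 -> F1&~F2 -> 0
  row 11 [1011]: F1=1 F2=1 -> F1&~F2 -> 0
  row 12 [1100]: F1=1 F2=1 -> F1&~F2 -> 0
  row 13 [1101]: F1=0 F2=1 -> F1&~F2 -> 0
  row 14 [1110]: F1=1 F2=0 -> F1&~F2 -> 1
  row 15 [1111]: F1=1 F2=1 -> F1&~F2 -> 0
Full result column, 4 rows per line (u,v fixed per line; w,z runs 00..11 left to right):
  rows 0-3 [u,v=00]: 0000  = hex 0
  rows 4-7 [u,v=01]: 0010  = hex 2
  rows 8-11 [u,v=10]: 0000  = hex 0
  rows 12-15 [u,v=11]: 0010  = hex 2
Counterexample vector (row 0 .. row 15) = 0000001000000010
Output column grouped in 4s = 0000 0010 0000 0010 = 0x0202
Convert to decimal digit by digit (value = value*16 + digit):
  0 -> 0
  0*16 + 2 = 2
  2*16 + 0 = 32
  32*16 + 2 = 514
Decimal = 514

514


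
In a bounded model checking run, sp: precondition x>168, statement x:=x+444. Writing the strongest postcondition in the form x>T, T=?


Formula: sp(P, x:=E) = exists old_x. (x = E[old_x/x]) AND P[old_x/x] (old_x is the value of x before the assignment; eliminate old_x by solving x = E[old_x/x] for old_x)
Step 1: Precondition P: x>168, i.e. old_x > 168
Step 2: Assignment gives x = old_x + 444, so old_x = x - 444
Step 3: Substitute into P: x - 444 > 168
Step 4: Simplify: x > 168+444 = 612

612


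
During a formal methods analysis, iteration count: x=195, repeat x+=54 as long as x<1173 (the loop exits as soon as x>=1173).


Step 1: x goes from 195 toward 1173 by 54; the body runs while x<1173, so iterations = ceil((bound-start)/step)
Step 2: Distance=978
Step 3: ceil(978/54)=19

19


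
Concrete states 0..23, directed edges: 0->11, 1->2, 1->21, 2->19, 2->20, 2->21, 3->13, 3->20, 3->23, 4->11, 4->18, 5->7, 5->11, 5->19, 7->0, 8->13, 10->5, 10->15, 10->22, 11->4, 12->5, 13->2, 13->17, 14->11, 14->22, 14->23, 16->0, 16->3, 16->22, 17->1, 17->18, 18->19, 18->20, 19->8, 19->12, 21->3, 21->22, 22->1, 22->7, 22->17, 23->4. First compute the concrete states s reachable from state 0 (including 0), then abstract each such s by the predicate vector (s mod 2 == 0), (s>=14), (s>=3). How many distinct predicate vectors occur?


BFS from 0:
Concrete reachable: {0, 1, 2, 3, 4, 5, 7, 8, 11, 12, 13, 17, 18, 19, 20, 21, 22, 23}
Abstract via predicates (s mod 2 == 0), (s>=14), (s>=3):
  (0,0,0) <- {1}
  (0,0,1) <- {3, 5, 7, 11, 13}
  (0,1,1) <- {17, 19, 21, 23}
  (1,0,0) <- {0, 2}
  (1,0,1) <- {4, 8, 12}
  (1,1,1) <- {18, 20, 22}
Distinct abstract states = 6

6


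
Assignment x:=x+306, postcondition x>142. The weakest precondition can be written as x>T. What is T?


Formula: wp(x:=E, P) = P[E/x] (substitute E for x in postcondition)
Step 1: Postcondition: x>142
Step 2: Substitute x+306 for x: x+306>142
Step 3: Solve for x: x > 142-306 = -164

-164


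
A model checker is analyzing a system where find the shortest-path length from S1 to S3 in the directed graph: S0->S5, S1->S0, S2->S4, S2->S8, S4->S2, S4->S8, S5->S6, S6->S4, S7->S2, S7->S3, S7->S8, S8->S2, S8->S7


BFS layer-by-layer from S1:
  dist 0: {S1}
  dist 1: {S0}
  dist 2: {S5}
  dist 3: {S6}
  dist 4: {S4}
  dist 5: {S2, S8}
  dist 6: {S7}
  dist 7: {S3}
  -> S3 reached at distance 7
Shortest path length = 7

7


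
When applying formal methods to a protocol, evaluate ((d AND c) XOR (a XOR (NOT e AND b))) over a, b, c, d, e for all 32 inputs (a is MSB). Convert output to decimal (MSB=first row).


Formula: ((d AND c) XOR (a XOR (NOT e AND b))) over a, b, c, d, e (32 rows)
Evaluate each row (bits = a,b,c,d,e, MSB first):
  row 0 [00000]: ((0 AND 0) XOR (0 XOR (NOT 0 AND 0))) -> 0
  row 1 [00001]: ((0 AND 0) XOR (0 XOR (NOT 1 AND 0))) -> 0
  row 2 [00010]: ((1 AND 0) XOR (0 XOR (NOT 0 AND 0))) -> 0
  row 3 [00011]: ((1 AND 0) XOR (0 XOR (NOT 1 AND 0))) -> 0
  row 4 [00100]: ((0 AND 1) XOR (0 XOR (NOT 0 AND 0))) -> 0
  row 5 [00101]: ((0 AND 1) XOR (0 XOR (NOT 1 AND 0))) -> 0
  row 6 [00110]: ((1 AND 1) XOR (0 XOR (NOT 0 AND 0))) -> 1
  row 7 [00111]: ((1 AND 1) XOR (0 XOR (NOT 1 AND 0))) -> 1
  row 8 [01000]: ((0 AND 0) XOR (0 XOR (NOT 0 AND 1))) -> 1
  row 9 [01001]: ((0 AND 0) XOR (0 XOR (NOT 1 AND 1))) -> 0
  row 10 [01010]: ((1 AND 0) XOR (0 XOR (NOT 0 AND 1))) -> 1
  row 11 [01011]: ((1 AND 0) XOR (0 XOR (NOT 1 AND 1))) -> 0
  row 12 [01100]: ((0 AND 1) XOR (0 XOR (NOT 0 AND 1))) -> 1
  row 13 [01101]: ((0 AND 1) XOR (0 XOR (NOT 1 AND 1))) -> 0
  row 14 [01110]: ((1 AND 1) XOR (0 XOR (NOT 0 AND 1))) -> 0
  row 15 [01111]: ((1 AND 1) XOR (0 XOR (NOT 1 AND 1))) -> 1
  row 16 [10000]: ((0 AND 0) XOR (1 XOR (NOT 0 AND 0))) -> 1
  row 17 [10001]: ((0 AND 0) XOR (1 XOR (NOT 1 AND 0))) -> 1
  row 18 [10010]: ((1 AND 0) XOR (1 XOR (NOT 0 AND 0))) -> 1
  row 19 [10011]: ((1 AND 0) XOR (1 XOR (NOT 1 AND 0))) -> 1
  row 20 [10100]: ((0 AND 1) XOR (1 XOR (NOT 0 AND 0))) -> 1
  row 21 [10101]: ((0 AND 1) XOR (1 XOR (NOT 1 AND 0))) -> 1
  row 22 [10110]: ((1 AND 1) XOR (1 XOR (NOT 0 AND 0))) -> 0
  row 23 [10111]: ((1 AND 1) XOR (1 XOR (NOT 1 AND 0))) -> 0
  row 24 [11000]: ((0 AND 0) XOR (1 XOR (NOT 0 AND 1))) -> 0
  row 25 [11001]: ((0 AND 0) XOR (1 XOR (NOT 1 AND 1))) -> 1
  row 26 [11010]: ((1 AND 0) XOR (1 XOR (NOT 0 AND 1))) -> 0
  row 27 [11011]: ((1 AND 0) XOR (1 XOR (NOT 1 AND 1))) -> 1
  row 28 [11100]: ((0 AND 1) XOR (1 XOR (NOT 0 AND 1))) -> 0
  row 29 [11101]: ((0 AND 1) XOR (1 XOR (NOT 1 AND 1))) -> 1
  row 30 [11110]: ((1 AND 1) XOR (1 XOR (NOT 0 AND 1))) -> 1
  row 31 [11111]: ((1 AND 1) XOR (1 XOR (NOT 1 AND 1))) -> 0
Full result column, 4 rows per line (a,b,c fixed per line; d,e runs 00..11 left to right):
  rows 0-3 [a,b,c=000]: 0000  = hex 0
  rows 4-7 [a,b,c=001]: 0011  = hex 3
  rows 8-11 [a,b,c=010]: 1010  = hex A
  rows 12-15 [a,b,c=011]: 1001  = hex 9
  rows 16-19 [a,b,c=100]: 1111  = hex F
  rows 20-23 [a,b,c=101]: 1100  = hex C
  rows 24-27 [a,b,c=110]: 0101  = hex 5
  rows 28-31 [a,b,c=111]: 0110  = hex 6
Output column (row 0 .. row 31) = 00000011101010011111110001010110
Output column grouped in 4s = 0000 0011 1010 1001 1111 1100 0101 0110 = 0x03A9FC56
Convert to decimal digit by digit (value = value*16 + digit):
  0 -> 0
  0*16 + 3 = 3
  3*16 + 10 (A) = 58
  58*16 + 9 = 937
  937*16 + 15 (F) = 15007
  15007*16 + 12 (C) = 240124
  240124*16 + 5 = 3841989
  3841989*16 + 6 = 61471830
Decimal = 61471830

61471830
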